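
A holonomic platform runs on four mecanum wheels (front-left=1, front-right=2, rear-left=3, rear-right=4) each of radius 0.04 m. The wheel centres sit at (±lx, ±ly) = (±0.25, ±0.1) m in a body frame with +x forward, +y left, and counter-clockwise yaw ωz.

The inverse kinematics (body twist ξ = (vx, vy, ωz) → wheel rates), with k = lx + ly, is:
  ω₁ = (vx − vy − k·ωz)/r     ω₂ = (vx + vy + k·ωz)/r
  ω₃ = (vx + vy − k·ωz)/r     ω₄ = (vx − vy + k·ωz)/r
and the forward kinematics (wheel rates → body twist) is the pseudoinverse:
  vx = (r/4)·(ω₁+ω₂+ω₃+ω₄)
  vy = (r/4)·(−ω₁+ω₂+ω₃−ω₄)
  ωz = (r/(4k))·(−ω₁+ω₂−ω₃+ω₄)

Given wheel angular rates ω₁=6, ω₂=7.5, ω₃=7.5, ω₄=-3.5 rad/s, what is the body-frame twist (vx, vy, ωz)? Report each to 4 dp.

(0.1750, 0.1250, -0.2714)

k = lx + ly = 0.25 + 0.1 = 0.3500
ω₁+ω₂+ω₃+ω₄ = 17.5000  →  vx = (0.04/4)·17.5000 = 0.1750
−ω₁+ω₂+ω₃−ω₄ = 12.5000  →  vy = (0.04/4)·12.5000 = 0.1250
−ω₁+ω₂−ω₃+ω₄ = -9.5000  →  ωz = (0.04/1.4000)·-9.5000 = -0.2714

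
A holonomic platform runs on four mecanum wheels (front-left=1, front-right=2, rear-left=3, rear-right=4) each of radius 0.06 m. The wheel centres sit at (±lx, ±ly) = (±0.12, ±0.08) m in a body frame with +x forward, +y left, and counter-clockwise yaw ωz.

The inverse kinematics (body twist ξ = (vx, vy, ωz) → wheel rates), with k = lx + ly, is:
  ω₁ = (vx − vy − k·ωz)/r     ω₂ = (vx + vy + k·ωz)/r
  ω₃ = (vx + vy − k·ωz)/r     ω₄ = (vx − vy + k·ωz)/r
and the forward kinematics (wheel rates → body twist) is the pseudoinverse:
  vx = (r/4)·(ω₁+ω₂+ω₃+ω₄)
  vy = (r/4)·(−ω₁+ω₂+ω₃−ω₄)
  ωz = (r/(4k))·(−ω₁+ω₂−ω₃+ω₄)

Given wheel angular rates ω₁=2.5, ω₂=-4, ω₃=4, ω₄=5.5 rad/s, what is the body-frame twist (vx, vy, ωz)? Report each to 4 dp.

k = lx + ly = 0.12 + 0.08 = 0.2000
ω₁+ω₂+ω₃+ω₄ = 8.0000  →  vx = (0.06/4)·8.0000 = 0.1200
−ω₁+ω₂+ω₃−ω₄ = -8.0000  →  vy = (0.06/4)·-8.0000 = -0.1200
−ω₁+ω₂−ω₃+ω₄ = -5.0000  →  ωz = (0.06/0.8000)·-5.0000 = -0.3750

(0.1200, -0.1200, -0.3750)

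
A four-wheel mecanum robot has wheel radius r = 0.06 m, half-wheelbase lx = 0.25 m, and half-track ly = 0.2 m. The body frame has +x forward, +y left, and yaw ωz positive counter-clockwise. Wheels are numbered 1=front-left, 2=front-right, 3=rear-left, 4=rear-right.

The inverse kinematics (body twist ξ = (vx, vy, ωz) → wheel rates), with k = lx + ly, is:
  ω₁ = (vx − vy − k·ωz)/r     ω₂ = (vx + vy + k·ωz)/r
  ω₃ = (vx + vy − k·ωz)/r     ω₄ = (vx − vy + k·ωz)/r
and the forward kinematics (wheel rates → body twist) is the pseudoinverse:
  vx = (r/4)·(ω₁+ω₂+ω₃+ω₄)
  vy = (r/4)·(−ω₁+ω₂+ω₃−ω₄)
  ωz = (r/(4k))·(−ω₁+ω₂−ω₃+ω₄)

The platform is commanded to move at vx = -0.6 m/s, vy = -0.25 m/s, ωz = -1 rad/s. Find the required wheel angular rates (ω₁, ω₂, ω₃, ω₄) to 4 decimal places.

(1.6667, -21.6667, -6.6667, -13.3333)

k = lx + ly = 0.25 + 0.2 = 0.4500;  k·ωz = 0.4500·-1 = -0.4500
ω₁ (FL) = (vx − vy − k·ωz)/r = 0.1000/0.06 = 1.6667
ω₂ (FR) = (vx + vy + k·ωz)/r = -1.3000/0.06 = -21.6667
ω₃ (RL) = (vx + vy − k·ωz)/r = -0.4000/0.06 = -6.6667
ω₄ (RR) = (vx − vy + k·ωz)/r = -0.8000/0.06 = -13.3333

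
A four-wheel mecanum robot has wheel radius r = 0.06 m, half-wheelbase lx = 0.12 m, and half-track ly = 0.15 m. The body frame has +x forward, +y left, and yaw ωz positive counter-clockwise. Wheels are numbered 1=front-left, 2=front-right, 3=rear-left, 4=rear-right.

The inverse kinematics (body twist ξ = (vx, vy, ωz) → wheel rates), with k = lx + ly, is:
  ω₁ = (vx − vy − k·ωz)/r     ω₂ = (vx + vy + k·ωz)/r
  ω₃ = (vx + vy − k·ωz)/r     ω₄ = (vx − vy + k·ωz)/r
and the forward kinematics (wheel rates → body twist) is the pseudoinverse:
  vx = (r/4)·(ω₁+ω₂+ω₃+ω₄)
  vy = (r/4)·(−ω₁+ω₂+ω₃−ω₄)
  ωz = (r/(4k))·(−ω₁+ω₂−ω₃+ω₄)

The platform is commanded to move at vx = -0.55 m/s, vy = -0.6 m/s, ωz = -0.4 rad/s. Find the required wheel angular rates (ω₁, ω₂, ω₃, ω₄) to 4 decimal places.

k = lx + ly = 0.12 + 0.15 = 0.2700;  k·ωz = 0.2700·-0.4 = -0.1080
ω₁ (FL) = (vx − vy − k·ωz)/r = 0.1580/0.06 = 2.6333
ω₂ (FR) = (vx + vy + k·ωz)/r = -1.2580/0.06 = -20.9667
ω₃ (RL) = (vx + vy − k·ωz)/r = -1.0420/0.06 = -17.3667
ω₄ (RR) = (vx − vy + k·ωz)/r = -0.0580/0.06 = -0.9667

(2.6333, -20.9667, -17.3667, -0.9667)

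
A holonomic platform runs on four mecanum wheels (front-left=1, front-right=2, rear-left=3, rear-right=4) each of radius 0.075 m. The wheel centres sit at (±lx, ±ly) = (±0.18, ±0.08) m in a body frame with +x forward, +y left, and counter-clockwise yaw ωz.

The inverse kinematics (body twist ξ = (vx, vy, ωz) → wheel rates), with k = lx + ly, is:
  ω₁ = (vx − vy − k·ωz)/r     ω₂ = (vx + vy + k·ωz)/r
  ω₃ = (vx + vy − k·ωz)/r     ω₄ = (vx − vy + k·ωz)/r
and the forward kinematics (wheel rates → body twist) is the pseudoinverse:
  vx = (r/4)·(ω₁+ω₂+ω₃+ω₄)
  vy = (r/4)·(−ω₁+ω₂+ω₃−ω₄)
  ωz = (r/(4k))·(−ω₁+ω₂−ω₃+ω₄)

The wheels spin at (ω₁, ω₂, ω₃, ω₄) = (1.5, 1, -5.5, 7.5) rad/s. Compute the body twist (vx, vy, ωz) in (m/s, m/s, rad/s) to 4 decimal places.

k = lx + ly = 0.18 + 0.08 = 0.2600
ω₁+ω₂+ω₃+ω₄ = 4.5000  →  vx = (0.075/4)·4.5000 = 0.0844
−ω₁+ω₂+ω₃−ω₄ = -13.5000  →  vy = (0.075/4)·-13.5000 = -0.2531
−ω₁+ω₂−ω₃+ω₄ = 12.5000  →  ωz = (0.075/1.0400)·12.5000 = 0.9014

(0.0844, -0.2531, 0.9014)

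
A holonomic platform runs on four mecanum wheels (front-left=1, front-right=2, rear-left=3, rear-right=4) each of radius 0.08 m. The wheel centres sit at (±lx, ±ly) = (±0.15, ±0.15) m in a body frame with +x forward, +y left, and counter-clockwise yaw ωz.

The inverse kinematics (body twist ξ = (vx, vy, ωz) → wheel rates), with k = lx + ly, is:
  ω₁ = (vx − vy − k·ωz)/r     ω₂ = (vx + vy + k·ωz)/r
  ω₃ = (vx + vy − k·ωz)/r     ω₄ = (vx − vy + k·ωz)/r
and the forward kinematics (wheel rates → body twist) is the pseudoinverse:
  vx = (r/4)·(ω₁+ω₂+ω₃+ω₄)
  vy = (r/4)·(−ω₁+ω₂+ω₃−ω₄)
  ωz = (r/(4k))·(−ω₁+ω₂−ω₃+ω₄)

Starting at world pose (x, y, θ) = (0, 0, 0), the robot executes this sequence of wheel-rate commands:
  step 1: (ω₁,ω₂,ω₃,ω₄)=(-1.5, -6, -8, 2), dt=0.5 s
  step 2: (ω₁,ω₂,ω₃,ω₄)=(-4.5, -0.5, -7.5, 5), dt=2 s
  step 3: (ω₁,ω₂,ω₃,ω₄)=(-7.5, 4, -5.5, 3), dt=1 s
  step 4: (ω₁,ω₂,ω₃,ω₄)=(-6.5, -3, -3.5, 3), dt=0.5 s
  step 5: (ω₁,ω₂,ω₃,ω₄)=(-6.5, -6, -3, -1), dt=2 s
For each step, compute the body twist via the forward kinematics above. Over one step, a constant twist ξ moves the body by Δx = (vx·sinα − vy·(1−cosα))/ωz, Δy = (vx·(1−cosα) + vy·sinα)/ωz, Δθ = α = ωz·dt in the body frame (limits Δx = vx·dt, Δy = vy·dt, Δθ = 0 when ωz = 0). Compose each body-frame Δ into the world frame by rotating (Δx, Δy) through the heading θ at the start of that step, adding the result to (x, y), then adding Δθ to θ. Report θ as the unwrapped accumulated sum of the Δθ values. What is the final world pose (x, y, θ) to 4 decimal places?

step 1: ξ=(vx,vy,ωz)=(-0.2700, -0.2900, 0.3667), dt=0.5 → body Δ=(-0.1210, -0.1565, 0.1833) → world pose (-0.1210, -0.1565, 0.1833)
step 2: ξ=(vx,vy,ωz)=(-0.1500, -0.1700, 1.1000), dt=2.0 → body Δ=(0.1352, -0.3416, 2.2000) → world pose (0.0743, -0.4677, 2.3833)
step 3: ξ=(vx,vy,ωz)=(-0.1200, 0.0600, 1.3333), dt=1.0 → body Δ=(-0.1219, -0.0251, 1.3333) → world pose (0.1800, -0.5333, 3.7167)
step 4: ξ=(vx,vy,ωz)=(-0.2000, -0.0600, 0.6667), dt=0.5 → body Δ=(-0.0932, -0.0460, 0.3333) → world pose (0.2332, -0.4441, 4.0500)
step 5: ξ=(vx,vy,ωz)=(-0.3300, -0.0300, 0.1667), dt=2.0 → body Δ=(-0.6379, -0.1679, 0.3333) → world pose (0.4932, 0.1622, 4.3833)

(0.4932, 0.1622, 4.3833)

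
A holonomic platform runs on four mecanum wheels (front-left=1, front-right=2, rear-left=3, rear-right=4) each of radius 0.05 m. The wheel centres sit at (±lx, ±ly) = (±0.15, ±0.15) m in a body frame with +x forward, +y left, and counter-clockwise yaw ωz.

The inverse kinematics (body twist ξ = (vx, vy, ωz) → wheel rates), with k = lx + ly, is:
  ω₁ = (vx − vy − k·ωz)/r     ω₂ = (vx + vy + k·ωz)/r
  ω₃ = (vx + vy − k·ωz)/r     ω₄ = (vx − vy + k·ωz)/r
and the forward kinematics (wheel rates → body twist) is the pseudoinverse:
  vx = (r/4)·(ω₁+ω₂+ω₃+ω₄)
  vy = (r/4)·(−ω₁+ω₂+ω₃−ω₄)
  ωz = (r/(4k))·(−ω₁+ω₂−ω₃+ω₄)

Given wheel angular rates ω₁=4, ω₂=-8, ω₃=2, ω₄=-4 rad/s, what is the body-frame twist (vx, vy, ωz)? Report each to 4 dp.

(-0.0750, -0.0750, -0.7500)

k = lx + ly = 0.15 + 0.15 = 0.3000
ω₁+ω₂+ω₃+ω₄ = -6.0000  →  vx = (0.05/4)·-6.0000 = -0.0750
−ω₁+ω₂+ω₃−ω₄ = -6.0000  →  vy = (0.05/4)·-6.0000 = -0.0750
−ω₁+ω₂−ω₃+ω₄ = -18.0000  →  ωz = (0.05/1.2000)·-18.0000 = -0.7500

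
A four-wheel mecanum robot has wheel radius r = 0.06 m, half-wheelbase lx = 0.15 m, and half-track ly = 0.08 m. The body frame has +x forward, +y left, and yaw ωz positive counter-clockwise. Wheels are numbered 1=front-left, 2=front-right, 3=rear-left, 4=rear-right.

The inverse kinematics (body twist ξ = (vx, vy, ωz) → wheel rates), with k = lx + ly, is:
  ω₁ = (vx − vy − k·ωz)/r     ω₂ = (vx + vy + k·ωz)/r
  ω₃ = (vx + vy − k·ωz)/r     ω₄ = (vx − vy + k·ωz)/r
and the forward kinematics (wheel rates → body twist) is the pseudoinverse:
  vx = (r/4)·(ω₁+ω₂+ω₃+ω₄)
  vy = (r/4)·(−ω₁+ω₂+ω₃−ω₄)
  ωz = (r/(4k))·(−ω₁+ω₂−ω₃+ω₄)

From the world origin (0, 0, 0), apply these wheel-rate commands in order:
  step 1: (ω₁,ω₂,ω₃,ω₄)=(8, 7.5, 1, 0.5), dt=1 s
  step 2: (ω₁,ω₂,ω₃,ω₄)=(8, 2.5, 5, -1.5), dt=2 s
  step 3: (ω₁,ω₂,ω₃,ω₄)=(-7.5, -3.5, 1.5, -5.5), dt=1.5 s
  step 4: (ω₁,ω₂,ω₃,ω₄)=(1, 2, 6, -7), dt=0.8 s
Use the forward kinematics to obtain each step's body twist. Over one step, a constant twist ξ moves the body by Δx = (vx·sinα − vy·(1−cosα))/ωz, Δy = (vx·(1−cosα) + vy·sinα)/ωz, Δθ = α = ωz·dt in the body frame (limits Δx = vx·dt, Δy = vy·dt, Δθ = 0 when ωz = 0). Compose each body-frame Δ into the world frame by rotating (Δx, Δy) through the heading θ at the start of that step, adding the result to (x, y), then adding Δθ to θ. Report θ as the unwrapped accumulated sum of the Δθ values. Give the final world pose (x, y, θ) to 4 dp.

step 1: ξ=(vx,vy,ωz)=(0.2550, 0.0000, -0.0652), dt=1.0 → body Δ=(0.2548, -0.0083, -0.0652) → world pose (0.2548, -0.0083, -0.0652)
step 2: ξ=(vx,vy,ωz)=(0.2100, 0.0150, -0.7826), dt=2.0 → body Δ=(0.2874, -0.2477, -1.5652) → world pose (0.5255, -0.2742, -1.6304)
step 3: ξ=(vx,vy,ωz)=(-0.2250, 0.1650, -0.1957), dt=1.5 → body Δ=(-0.2966, 0.2931, -0.2935) → world pose (0.8357, 0.0044, -1.9239)
step 4: ξ=(vx,vy,ωz)=(0.0300, 0.2100, -0.7826), dt=0.8 → body Δ=(0.0734, 0.1500, -0.6261) → world pose (0.9511, -0.1163, -2.5500)

(0.9511, -0.1163, -2.5500)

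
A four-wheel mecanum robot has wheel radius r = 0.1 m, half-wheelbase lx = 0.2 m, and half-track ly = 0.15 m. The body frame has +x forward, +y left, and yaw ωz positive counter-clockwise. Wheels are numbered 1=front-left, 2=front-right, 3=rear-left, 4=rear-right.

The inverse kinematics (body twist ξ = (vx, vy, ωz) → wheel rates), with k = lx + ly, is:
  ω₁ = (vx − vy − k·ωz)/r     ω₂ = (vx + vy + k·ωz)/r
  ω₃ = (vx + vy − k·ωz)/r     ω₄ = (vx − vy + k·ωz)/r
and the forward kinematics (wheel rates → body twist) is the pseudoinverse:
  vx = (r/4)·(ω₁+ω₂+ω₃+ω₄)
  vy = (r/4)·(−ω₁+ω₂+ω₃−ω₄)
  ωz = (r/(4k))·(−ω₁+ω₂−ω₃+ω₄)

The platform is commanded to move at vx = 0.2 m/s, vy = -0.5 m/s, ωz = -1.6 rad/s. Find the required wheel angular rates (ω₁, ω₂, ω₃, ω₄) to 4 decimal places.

k = lx + ly = 0.2 + 0.15 = 0.3500;  k·ωz = 0.3500·-1.6 = -0.5600
ω₁ (FL) = (vx − vy − k·ωz)/r = 1.2600/0.1 = 12.6000
ω₂ (FR) = (vx + vy + k·ωz)/r = -0.8600/0.1 = -8.6000
ω₃ (RL) = (vx + vy − k·ωz)/r = 0.2600/0.1 = 2.6000
ω₄ (RR) = (vx − vy + k·ωz)/r = 0.1400/0.1 = 1.4000

(12.6000, -8.6000, 2.6000, 1.4000)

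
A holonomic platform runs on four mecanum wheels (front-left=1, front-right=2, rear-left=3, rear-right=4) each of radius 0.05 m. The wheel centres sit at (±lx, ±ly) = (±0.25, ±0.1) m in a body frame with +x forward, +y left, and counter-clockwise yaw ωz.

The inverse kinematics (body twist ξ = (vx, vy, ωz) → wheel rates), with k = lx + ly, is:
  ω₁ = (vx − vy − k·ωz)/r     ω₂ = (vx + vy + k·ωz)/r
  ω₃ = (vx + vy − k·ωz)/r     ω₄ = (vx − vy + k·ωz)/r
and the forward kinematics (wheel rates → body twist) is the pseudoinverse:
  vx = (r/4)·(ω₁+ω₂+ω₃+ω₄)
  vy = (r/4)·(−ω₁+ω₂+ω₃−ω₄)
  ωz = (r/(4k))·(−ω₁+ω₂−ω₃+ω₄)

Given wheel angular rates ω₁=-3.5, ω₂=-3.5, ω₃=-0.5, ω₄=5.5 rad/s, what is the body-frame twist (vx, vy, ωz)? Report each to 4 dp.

k = lx + ly = 0.25 + 0.1 = 0.3500
ω₁+ω₂+ω₃+ω₄ = -2.0000  →  vx = (0.05/4)·-2.0000 = -0.0250
−ω₁+ω₂+ω₃−ω₄ = -6.0000  →  vy = (0.05/4)·-6.0000 = -0.0750
−ω₁+ω₂−ω₃+ω₄ = 6.0000  →  ωz = (0.05/1.4000)·6.0000 = 0.2143

(-0.0250, -0.0750, 0.2143)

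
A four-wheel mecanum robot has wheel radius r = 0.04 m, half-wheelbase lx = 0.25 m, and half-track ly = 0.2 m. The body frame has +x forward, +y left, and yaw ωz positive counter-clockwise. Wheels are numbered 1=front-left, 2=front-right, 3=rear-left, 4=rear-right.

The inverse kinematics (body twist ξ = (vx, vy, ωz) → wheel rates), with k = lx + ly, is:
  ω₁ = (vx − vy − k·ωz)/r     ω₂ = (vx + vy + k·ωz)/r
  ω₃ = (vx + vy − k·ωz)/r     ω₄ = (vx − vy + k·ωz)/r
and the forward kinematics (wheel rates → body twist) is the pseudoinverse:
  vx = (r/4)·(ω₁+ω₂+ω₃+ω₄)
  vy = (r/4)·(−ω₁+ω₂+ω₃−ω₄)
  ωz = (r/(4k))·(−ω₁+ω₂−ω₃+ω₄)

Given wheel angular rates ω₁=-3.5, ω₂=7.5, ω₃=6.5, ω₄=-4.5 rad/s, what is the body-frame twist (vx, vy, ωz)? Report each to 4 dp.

(0.0600, 0.2200, 0.0000)

k = lx + ly = 0.25 + 0.2 = 0.4500
ω₁+ω₂+ω₃+ω₄ = 6.0000  →  vx = (0.04/4)·6.0000 = 0.0600
−ω₁+ω₂+ω₃−ω₄ = 22.0000  →  vy = (0.04/4)·22.0000 = 0.2200
−ω₁+ω₂−ω₃+ω₄ = 0.0000  →  ωz = (0.04/1.8000)·0.0000 = 0.0000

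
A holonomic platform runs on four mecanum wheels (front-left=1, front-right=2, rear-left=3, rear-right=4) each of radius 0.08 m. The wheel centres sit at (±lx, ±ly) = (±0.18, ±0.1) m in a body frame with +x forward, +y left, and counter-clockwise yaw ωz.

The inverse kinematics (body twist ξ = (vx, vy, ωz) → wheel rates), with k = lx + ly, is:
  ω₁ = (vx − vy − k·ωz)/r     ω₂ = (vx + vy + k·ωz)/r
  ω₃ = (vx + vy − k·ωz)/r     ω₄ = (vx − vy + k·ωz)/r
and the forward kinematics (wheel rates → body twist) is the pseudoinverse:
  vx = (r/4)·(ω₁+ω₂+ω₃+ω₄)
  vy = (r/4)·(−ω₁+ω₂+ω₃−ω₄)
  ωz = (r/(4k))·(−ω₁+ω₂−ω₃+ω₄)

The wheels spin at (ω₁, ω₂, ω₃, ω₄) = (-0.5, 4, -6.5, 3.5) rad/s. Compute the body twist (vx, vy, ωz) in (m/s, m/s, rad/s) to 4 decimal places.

(0.0100, -0.1100, 1.0357)

k = lx + ly = 0.18 + 0.1 = 0.2800
ω₁+ω₂+ω₃+ω₄ = 0.5000  →  vx = (0.08/4)·0.5000 = 0.0100
−ω₁+ω₂+ω₃−ω₄ = -5.5000  →  vy = (0.08/4)·-5.5000 = -0.1100
−ω₁+ω₂−ω₃+ω₄ = 14.5000  →  ωz = (0.08/1.1200)·14.5000 = 1.0357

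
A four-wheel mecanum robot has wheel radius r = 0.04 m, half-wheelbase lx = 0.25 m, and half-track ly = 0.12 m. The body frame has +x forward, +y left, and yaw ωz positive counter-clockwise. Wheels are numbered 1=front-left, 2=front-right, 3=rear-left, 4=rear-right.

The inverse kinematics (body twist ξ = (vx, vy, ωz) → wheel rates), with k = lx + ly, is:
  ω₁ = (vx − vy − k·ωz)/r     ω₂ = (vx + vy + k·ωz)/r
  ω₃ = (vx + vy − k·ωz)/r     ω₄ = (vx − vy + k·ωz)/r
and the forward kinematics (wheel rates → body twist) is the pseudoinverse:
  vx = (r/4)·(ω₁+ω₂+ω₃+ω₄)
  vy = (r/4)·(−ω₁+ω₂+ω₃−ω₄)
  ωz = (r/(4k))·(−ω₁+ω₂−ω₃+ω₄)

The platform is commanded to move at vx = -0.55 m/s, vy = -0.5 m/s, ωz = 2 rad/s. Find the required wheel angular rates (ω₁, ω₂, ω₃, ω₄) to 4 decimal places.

k = lx + ly = 0.25 + 0.12 = 0.3700;  k·ωz = 0.3700·2 = 0.7400
ω₁ (FL) = (vx − vy − k·ωz)/r = -0.7900/0.04 = -19.7500
ω₂ (FR) = (vx + vy + k·ωz)/r = -0.3100/0.04 = -7.7500
ω₃ (RL) = (vx + vy − k·ωz)/r = -1.7900/0.04 = -44.7500
ω₄ (RR) = (vx − vy + k·ωz)/r = 0.6900/0.04 = 17.2500

(-19.7500, -7.7500, -44.7500, 17.2500)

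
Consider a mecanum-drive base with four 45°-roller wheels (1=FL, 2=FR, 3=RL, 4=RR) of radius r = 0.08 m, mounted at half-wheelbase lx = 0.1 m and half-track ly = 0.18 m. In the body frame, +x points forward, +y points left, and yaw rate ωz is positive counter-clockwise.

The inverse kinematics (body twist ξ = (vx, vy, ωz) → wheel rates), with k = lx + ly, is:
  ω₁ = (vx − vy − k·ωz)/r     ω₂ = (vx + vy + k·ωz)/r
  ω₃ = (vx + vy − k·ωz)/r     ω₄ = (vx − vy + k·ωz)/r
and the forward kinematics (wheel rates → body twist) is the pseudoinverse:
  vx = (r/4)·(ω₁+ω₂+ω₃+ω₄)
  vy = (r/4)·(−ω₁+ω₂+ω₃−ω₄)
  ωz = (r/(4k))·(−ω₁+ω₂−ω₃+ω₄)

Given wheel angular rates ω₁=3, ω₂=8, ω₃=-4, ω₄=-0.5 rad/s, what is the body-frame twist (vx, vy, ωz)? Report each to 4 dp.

k = lx + ly = 0.1 + 0.18 = 0.2800
ω₁+ω₂+ω₃+ω₄ = 6.5000  →  vx = (0.08/4)·6.5000 = 0.1300
−ω₁+ω₂+ω₃−ω₄ = 1.5000  →  vy = (0.08/4)·1.5000 = 0.0300
−ω₁+ω₂−ω₃+ω₄ = 8.5000  →  ωz = (0.08/1.1200)·8.5000 = 0.6071

(0.1300, 0.0300, 0.6071)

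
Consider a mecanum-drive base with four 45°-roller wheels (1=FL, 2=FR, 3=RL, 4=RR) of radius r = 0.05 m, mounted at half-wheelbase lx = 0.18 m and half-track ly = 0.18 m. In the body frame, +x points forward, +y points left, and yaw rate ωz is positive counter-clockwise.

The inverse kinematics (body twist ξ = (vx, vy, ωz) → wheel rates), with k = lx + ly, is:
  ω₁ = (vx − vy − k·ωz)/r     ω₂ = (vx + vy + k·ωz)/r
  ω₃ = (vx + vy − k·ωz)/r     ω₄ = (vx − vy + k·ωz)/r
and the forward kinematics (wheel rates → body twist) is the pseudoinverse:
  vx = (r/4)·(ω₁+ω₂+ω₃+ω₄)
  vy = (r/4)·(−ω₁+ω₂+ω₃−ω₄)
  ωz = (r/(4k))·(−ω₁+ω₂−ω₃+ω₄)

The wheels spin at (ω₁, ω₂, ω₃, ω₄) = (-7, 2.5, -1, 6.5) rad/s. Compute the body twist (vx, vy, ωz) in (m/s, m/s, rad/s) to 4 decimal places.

(0.0125, 0.0250, 0.5903)

k = lx + ly = 0.18 + 0.18 = 0.3600
ω₁+ω₂+ω₃+ω₄ = 1.0000  →  vx = (0.05/4)·1.0000 = 0.0125
−ω₁+ω₂+ω₃−ω₄ = 2.0000  →  vy = (0.05/4)·2.0000 = 0.0250
−ω₁+ω₂−ω₃+ω₄ = 17.0000  →  ωz = (0.05/1.4400)·17.0000 = 0.5903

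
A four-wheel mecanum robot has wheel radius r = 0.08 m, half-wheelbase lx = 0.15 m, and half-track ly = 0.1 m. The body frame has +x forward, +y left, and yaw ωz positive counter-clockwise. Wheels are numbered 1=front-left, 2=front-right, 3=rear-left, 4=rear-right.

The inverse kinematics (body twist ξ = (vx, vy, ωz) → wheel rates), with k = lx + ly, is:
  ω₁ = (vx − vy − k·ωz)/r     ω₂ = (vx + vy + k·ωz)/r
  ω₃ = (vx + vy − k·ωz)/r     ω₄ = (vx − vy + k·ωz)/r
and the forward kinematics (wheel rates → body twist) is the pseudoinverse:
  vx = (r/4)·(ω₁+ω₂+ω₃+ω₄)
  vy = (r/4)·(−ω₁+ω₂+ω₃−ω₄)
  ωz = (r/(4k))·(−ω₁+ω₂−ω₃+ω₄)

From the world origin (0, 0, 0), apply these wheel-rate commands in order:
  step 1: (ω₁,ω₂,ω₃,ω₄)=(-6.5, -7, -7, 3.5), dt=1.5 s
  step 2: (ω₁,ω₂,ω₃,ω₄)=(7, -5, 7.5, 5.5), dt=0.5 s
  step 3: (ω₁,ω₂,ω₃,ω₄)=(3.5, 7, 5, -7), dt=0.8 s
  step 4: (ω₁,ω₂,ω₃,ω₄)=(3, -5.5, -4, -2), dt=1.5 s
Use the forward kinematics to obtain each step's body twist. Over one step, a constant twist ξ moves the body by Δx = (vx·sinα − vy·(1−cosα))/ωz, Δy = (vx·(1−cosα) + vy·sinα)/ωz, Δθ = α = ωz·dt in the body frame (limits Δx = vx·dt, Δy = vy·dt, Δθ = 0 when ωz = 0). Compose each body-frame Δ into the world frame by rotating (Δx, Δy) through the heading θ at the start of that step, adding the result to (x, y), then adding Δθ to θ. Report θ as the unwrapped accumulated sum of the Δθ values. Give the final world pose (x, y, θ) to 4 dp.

step 1: ξ=(vx,vy,ωz)=(-0.3400, -0.2200, 0.8000), dt=1.5 → body Δ=(-0.2208, -0.5273, 1.2000) → world pose (-0.2208, -0.5273, 1.2000)
step 2: ξ=(vx,vy,ωz)=(0.3000, -0.2000, -1.1200), dt=0.5 → body Δ=(0.1150, -0.1358, -0.5600) → world pose (-0.0526, -0.4693, 0.6400)
step 3: ξ=(vx,vy,ωz)=(0.1700, 0.3100, -0.6800), dt=0.8 → body Δ=(0.1952, 0.1999, -0.5440) → world pose (-0.0153, -0.1924, 0.0960)
step 4: ξ=(vx,vy,ωz)=(-0.1700, -0.2100, -0.5200), dt=1.5 → body Δ=(-0.3467, -0.1895, -0.7800) → world pose (-0.3422, -0.4143, -0.6840)

(-0.3422, -0.4143, -0.6840)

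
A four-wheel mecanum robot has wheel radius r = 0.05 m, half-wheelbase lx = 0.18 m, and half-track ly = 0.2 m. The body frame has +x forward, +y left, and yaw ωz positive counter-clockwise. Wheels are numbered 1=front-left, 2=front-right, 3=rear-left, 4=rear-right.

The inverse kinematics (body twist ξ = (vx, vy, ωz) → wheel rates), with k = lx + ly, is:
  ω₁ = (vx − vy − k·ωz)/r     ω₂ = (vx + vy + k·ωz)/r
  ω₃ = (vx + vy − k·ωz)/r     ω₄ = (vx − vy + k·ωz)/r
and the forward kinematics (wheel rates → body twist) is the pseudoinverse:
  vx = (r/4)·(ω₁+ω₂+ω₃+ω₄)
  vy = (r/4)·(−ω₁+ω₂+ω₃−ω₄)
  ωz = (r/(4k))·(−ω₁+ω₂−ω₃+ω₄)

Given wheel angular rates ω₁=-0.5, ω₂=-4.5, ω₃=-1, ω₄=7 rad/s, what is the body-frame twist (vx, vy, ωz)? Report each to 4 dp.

k = lx + ly = 0.18 + 0.2 = 0.3800
ω₁+ω₂+ω₃+ω₄ = 1.0000  →  vx = (0.05/4)·1.0000 = 0.0125
−ω₁+ω₂+ω₃−ω₄ = -12.0000  →  vy = (0.05/4)·-12.0000 = -0.1500
−ω₁+ω₂−ω₃+ω₄ = 4.0000  →  ωz = (0.05/1.5200)·4.0000 = 0.1316

(0.0125, -0.1500, 0.1316)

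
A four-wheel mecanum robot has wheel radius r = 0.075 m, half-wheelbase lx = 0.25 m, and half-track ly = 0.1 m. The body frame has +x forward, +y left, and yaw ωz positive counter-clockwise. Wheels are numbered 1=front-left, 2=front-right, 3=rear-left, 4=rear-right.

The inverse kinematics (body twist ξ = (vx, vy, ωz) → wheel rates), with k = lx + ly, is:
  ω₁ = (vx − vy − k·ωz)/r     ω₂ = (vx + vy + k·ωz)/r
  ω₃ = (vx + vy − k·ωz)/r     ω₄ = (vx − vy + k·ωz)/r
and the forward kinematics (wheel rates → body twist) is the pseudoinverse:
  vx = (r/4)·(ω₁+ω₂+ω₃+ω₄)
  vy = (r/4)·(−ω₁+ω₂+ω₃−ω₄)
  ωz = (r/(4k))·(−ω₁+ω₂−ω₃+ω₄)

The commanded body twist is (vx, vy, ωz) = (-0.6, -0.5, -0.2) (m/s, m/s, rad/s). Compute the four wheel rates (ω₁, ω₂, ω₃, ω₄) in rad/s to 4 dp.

k = lx + ly = 0.25 + 0.1 = 0.3500;  k·ωz = 0.3500·-0.2 = -0.0700
ω₁ (FL) = (vx − vy − k·ωz)/r = -0.0300/0.075 = -0.4000
ω₂ (FR) = (vx + vy + k·ωz)/r = -1.1700/0.075 = -15.6000
ω₃ (RL) = (vx + vy − k·ωz)/r = -1.0300/0.075 = -13.7333
ω₄ (RR) = (vx − vy + k·ωz)/r = -0.1700/0.075 = -2.2667

(-0.4000, -15.6000, -13.7333, -2.2667)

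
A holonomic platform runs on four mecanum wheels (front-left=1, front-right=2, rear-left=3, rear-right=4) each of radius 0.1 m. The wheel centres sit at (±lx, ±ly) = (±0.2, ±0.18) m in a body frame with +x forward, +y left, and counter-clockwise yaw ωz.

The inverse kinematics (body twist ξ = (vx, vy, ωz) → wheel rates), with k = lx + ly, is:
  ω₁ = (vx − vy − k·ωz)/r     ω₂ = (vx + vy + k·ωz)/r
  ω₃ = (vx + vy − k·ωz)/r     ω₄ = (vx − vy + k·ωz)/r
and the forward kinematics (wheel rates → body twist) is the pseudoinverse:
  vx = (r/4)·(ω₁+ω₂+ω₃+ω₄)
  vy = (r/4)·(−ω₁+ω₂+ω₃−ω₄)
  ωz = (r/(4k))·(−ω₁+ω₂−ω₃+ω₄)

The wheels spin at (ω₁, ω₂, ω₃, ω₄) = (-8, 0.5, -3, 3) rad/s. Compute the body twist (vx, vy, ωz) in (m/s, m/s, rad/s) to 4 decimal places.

k = lx + ly = 0.2 + 0.18 = 0.3800
ω₁+ω₂+ω₃+ω₄ = -7.5000  →  vx = (0.1/4)·-7.5000 = -0.1875
−ω₁+ω₂+ω₃−ω₄ = 2.5000  →  vy = (0.1/4)·2.5000 = 0.0625
−ω₁+ω₂−ω₃+ω₄ = 14.5000  →  ωz = (0.1/1.5200)·14.5000 = 0.9539

(-0.1875, 0.0625, 0.9539)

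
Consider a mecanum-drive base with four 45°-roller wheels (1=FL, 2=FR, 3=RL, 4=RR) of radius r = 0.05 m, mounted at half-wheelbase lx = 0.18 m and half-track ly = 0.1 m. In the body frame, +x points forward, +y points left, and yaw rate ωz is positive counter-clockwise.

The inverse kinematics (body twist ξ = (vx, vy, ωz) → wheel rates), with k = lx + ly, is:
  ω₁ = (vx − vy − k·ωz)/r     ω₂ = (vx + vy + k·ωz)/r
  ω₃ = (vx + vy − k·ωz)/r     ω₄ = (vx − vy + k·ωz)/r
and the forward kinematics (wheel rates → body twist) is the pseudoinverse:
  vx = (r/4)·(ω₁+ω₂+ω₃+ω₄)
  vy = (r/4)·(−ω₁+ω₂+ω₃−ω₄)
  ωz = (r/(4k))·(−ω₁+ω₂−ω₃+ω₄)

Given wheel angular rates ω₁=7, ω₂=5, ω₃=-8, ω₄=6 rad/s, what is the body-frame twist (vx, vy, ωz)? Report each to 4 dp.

(0.1250, -0.2000, 0.5357)

k = lx + ly = 0.18 + 0.1 = 0.2800
ω₁+ω₂+ω₃+ω₄ = 10.0000  →  vx = (0.05/4)·10.0000 = 0.1250
−ω₁+ω₂+ω₃−ω₄ = -16.0000  →  vy = (0.05/4)·-16.0000 = -0.2000
−ω₁+ω₂−ω₃+ω₄ = 12.0000  →  ωz = (0.05/1.1200)·12.0000 = 0.5357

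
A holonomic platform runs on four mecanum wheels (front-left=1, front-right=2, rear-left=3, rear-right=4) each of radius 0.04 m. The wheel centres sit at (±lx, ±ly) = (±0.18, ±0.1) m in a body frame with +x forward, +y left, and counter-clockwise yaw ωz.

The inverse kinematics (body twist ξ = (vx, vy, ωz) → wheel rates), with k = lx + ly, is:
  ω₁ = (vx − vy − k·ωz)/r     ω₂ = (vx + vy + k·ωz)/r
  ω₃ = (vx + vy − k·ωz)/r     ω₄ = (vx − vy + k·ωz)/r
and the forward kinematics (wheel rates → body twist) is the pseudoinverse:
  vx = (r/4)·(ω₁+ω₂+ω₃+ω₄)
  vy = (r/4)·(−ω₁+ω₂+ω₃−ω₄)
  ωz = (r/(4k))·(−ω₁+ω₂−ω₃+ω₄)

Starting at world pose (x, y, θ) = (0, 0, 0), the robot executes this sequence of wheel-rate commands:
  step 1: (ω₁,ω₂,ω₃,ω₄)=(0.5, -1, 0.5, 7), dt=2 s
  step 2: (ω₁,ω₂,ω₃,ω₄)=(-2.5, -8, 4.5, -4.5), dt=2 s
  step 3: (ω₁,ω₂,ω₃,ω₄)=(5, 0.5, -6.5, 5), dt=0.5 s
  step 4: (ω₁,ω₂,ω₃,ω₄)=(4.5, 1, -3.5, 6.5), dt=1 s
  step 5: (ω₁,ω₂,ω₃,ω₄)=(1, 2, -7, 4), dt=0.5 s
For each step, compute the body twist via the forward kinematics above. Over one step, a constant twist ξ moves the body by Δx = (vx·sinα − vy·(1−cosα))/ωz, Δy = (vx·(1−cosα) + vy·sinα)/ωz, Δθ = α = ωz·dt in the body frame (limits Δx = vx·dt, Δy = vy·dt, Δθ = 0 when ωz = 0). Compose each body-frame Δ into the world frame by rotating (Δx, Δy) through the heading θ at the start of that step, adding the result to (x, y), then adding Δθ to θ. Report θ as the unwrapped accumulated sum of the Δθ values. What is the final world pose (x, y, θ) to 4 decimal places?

step 1: ξ=(vx,vy,ωz)=(0.0700, -0.0800, 0.1786), dt=2.0 → body Δ=(0.1653, -0.1319, 0.3571) → world pose (0.1653, -0.1319, 0.3571)
step 2: ξ=(vx,vy,ωz)=(-0.1050, 0.0350, -0.5179), dt=2.0 → body Δ=(-0.1413, 0.1575, -1.0357) → world pose (-0.0221, -0.0337, -0.6786)
step 3: ξ=(vx,vy,ωz)=(0.0400, -0.1600, 0.2500), dt=0.5 → body Δ=(0.0249, -0.0785, 0.1250) → world pose (-0.0520, -0.1105, -0.5536)
step 4: ξ=(vx,vy,ωz)=(0.0850, -0.1350, 0.2321), dt=1.0 → body Δ=(0.0998, -0.1240, 0.2321) → world pose (-0.0323, -0.2685, -0.3214)
step 5: ξ=(vx,vy,ωz)=(0.0000, -0.1000, 0.4286), dt=0.5 → body Δ=(0.0053, -0.0496, 0.2143) → world pose (-0.0429, -0.3172, -0.1071)

(-0.0429, -0.3172, -0.1071)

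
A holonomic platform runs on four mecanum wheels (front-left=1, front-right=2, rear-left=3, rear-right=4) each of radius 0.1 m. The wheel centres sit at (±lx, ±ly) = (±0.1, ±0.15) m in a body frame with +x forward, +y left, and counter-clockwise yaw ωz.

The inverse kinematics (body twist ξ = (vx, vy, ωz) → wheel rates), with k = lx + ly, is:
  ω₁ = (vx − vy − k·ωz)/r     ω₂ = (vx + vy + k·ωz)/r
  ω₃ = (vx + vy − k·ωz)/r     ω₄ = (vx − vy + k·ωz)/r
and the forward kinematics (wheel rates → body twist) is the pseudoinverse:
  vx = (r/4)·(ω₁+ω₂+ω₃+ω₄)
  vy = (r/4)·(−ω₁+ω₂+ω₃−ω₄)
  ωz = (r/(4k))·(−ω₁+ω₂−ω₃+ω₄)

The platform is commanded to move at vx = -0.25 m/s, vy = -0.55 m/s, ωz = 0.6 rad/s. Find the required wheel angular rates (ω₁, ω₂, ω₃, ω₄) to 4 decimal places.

(1.5000, -6.5000, -9.5000, 4.5000)

k = lx + ly = 0.1 + 0.15 = 0.2500;  k·ωz = 0.2500·0.6 = 0.1500
ω₁ (FL) = (vx − vy − k·ωz)/r = 0.1500/0.1 = 1.5000
ω₂ (FR) = (vx + vy + k·ωz)/r = -0.6500/0.1 = -6.5000
ω₃ (RL) = (vx + vy − k·ωz)/r = -0.9500/0.1 = -9.5000
ω₄ (RR) = (vx − vy + k·ωz)/r = 0.4500/0.1 = 4.5000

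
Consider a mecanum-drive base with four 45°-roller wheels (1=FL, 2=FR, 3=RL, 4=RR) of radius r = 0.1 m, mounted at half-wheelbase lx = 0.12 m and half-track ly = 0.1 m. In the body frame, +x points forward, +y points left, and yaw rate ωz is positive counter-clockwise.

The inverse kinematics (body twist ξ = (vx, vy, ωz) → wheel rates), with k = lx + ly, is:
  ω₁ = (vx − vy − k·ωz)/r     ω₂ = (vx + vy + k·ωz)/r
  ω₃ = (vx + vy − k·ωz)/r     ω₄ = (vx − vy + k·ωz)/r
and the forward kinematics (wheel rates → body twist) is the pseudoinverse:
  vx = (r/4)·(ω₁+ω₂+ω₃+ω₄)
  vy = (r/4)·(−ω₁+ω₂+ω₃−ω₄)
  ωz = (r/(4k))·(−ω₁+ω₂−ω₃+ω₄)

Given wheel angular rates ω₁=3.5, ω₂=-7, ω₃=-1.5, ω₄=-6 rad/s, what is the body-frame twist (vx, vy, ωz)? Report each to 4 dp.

(-0.2750, -0.1500, -1.7045)

k = lx + ly = 0.12 + 0.1 = 0.2200
ω₁+ω₂+ω₃+ω₄ = -11.0000  →  vx = (0.1/4)·-11.0000 = -0.2750
−ω₁+ω₂+ω₃−ω₄ = -6.0000  →  vy = (0.1/4)·-6.0000 = -0.1500
−ω₁+ω₂−ω₃+ω₄ = -15.0000  →  ωz = (0.1/0.8800)·-15.0000 = -1.7045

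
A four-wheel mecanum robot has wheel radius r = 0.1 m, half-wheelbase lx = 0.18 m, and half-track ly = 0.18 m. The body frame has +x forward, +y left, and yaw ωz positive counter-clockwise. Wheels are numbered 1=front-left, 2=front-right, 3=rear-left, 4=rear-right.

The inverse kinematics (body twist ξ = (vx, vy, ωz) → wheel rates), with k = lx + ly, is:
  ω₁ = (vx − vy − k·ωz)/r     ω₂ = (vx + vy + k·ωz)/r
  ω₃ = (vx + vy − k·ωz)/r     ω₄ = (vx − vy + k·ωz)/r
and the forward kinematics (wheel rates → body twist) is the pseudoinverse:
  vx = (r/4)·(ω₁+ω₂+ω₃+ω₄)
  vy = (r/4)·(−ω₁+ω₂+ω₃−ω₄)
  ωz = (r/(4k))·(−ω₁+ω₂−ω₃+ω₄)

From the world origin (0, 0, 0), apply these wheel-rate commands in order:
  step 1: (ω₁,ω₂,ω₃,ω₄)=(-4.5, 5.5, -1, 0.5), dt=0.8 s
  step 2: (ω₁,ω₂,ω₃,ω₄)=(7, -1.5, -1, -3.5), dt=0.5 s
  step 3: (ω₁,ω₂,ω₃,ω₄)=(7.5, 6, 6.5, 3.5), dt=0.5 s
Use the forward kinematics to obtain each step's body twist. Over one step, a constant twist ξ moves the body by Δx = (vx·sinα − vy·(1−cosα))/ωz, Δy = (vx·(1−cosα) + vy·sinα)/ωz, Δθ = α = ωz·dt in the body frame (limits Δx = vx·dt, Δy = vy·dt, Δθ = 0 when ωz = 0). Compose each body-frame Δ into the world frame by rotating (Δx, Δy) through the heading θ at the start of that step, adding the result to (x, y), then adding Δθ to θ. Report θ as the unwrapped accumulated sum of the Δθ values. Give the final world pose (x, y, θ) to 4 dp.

step 1: ξ=(vx,vy,ωz)=(0.0125, 0.2125, 0.7986), dt=0.8 → body Δ=(-0.0431, 0.1618, 0.6389) → world pose (-0.0431, 0.1618, 0.6389)
step 2: ξ=(vx,vy,ωz)=(0.0250, -0.1500, -0.7639), dt=0.5 → body Δ=(-0.0020, -0.0755, -0.3819) → world pose (0.0003, 0.0999, 0.2569)
step 3: ξ=(vx,vy,ωz)=(0.5875, 0.0375, -0.3125), dt=0.5 → body Δ=(0.2940, -0.0042, -0.1562) → world pose (0.2858, 0.1706, 0.1007)

(0.2858, 0.1706, 0.1007)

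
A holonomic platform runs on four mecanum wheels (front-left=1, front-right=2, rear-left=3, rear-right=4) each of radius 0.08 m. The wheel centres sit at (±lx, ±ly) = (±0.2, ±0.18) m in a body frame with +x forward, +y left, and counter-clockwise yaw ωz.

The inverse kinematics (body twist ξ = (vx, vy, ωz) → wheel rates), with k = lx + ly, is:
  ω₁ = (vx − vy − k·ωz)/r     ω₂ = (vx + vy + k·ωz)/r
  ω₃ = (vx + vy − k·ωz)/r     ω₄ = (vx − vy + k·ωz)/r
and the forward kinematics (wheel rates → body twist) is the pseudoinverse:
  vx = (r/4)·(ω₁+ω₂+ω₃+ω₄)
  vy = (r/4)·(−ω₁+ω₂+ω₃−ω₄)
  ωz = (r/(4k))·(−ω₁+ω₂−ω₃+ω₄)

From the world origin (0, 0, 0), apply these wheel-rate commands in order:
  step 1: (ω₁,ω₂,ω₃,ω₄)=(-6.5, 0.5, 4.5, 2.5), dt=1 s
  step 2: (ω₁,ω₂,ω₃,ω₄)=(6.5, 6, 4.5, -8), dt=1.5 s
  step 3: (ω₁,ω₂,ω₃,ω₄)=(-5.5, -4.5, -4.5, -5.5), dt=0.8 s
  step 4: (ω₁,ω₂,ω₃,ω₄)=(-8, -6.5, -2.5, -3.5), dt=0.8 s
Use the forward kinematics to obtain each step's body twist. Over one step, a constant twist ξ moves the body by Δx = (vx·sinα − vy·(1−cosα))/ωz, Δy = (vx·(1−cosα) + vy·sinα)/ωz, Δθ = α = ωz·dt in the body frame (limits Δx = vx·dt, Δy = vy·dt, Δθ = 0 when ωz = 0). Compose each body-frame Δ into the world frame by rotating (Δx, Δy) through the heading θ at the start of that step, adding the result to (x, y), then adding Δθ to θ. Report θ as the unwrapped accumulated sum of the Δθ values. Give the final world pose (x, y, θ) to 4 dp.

step 1: ξ=(vx,vy,ωz)=(0.0200, 0.1800, 0.2632), dt=1.0 → body Δ=(-0.0038, 0.1805, 0.2632) → world pose (-0.0038, 0.1805, 0.2632)
step 2: ξ=(vx,vy,ωz)=(0.1800, 0.2400, -0.6842), dt=1.5 → body Δ=(0.3941, 0.1732, -1.0263) → world pose (0.3317, 0.4503, -0.7632)
step 3: ξ=(vx,vy,ωz)=(-0.4000, 0.0400, 0.0000), dt=0.8 → body Δ=(-0.3200, 0.0320, 0.0000) → world pose (0.1226, 0.6947, -0.7632)
step 4: ξ=(vx,vy,ωz)=(-0.4100, 0.0500, 0.0263), dt=0.8 → body Δ=(-0.3284, 0.0365, 0.0211) → world pose (-0.0895, 0.9481, -0.7421)

(-0.0895, 0.9481, -0.7421)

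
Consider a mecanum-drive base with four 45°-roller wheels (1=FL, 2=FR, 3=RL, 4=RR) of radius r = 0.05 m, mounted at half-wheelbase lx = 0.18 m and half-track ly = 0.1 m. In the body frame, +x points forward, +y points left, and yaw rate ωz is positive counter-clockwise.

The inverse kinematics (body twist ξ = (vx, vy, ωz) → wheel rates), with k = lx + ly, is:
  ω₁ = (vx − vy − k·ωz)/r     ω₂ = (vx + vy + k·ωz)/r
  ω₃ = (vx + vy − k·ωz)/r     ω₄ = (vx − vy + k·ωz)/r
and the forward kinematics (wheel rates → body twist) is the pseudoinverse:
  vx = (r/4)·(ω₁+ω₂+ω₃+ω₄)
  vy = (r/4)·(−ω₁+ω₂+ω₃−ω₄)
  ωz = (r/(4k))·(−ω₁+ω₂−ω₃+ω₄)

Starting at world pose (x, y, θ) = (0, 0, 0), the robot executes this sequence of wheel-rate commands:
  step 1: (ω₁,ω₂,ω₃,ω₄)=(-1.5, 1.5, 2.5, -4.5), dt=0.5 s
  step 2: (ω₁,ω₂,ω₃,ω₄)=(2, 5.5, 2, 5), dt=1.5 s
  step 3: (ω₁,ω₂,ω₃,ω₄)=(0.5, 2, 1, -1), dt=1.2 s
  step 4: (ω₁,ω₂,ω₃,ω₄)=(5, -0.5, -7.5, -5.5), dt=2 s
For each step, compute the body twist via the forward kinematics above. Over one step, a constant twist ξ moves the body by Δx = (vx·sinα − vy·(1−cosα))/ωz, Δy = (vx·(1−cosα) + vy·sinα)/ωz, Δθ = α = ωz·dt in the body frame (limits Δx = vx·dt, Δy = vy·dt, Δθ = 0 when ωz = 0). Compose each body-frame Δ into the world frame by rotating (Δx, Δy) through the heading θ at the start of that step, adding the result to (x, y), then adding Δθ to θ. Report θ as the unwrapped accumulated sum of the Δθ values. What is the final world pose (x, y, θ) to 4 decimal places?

step 1: ξ=(vx,vy,ωz)=(-0.0250, 0.1250, -0.1786), dt=0.5 → body Δ=(-0.0097, 0.0630, -0.0893) → world pose (-0.0097, 0.0630, -0.0893)
step 2: ξ=(vx,vy,ωz)=(0.1813, 0.0063, 0.2902), dt=1.5 → body Δ=(0.2614, 0.0673, 0.4353) → world pose (0.2566, 0.1067, 0.3460)
step 3: ξ=(vx,vy,ωz)=(0.0312, 0.0438, -0.0223), dt=1.2 → body Δ=(0.0382, 0.0520, -0.0268) → world pose (0.2749, 0.1686, 0.3192)
step 4: ξ=(vx,vy,ωz)=(-0.1063, -0.0938, -0.1562), dt=2.0 → body Δ=(-0.2381, -0.1515, -0.3125) → world pose (0.0964, -0.0500, 0.0067)

(0.0964, -0.0500, 0.0067)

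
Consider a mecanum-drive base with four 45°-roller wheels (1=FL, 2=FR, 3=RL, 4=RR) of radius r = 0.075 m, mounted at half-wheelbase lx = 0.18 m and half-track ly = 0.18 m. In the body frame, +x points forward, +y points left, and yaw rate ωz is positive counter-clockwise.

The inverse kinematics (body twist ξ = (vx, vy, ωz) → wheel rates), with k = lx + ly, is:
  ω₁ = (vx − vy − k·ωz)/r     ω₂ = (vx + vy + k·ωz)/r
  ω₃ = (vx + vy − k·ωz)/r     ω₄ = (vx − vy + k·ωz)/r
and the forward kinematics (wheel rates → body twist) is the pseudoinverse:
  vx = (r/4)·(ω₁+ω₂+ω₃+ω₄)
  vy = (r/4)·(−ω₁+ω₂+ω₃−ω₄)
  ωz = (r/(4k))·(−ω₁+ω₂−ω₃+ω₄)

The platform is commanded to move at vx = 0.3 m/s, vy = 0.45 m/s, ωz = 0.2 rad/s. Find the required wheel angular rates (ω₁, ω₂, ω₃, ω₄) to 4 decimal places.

(-2.9600, 10.9600, 9.0400, -1.0400)

k = lx + ly = 0.18 + 0.18 = 0.3600;  k·ωz = 0.3600·0.2 = 0.0720
ω₁ (FL) = (vx − vy − k·ωz)/r = -0.2220/0.075 = -2.9600
ω₂ (FR) = (vx + vy + k·ωz)/r = 0.8220/0.075 = 10.9600
ω₃ (RL) = (vx + vy − k·ωz)/r = 0.6780/0.075 = 9.0400
ω₄ (RR) = (vx − vy + k·ωz)/r = -0.0780/0.075 = -1.0400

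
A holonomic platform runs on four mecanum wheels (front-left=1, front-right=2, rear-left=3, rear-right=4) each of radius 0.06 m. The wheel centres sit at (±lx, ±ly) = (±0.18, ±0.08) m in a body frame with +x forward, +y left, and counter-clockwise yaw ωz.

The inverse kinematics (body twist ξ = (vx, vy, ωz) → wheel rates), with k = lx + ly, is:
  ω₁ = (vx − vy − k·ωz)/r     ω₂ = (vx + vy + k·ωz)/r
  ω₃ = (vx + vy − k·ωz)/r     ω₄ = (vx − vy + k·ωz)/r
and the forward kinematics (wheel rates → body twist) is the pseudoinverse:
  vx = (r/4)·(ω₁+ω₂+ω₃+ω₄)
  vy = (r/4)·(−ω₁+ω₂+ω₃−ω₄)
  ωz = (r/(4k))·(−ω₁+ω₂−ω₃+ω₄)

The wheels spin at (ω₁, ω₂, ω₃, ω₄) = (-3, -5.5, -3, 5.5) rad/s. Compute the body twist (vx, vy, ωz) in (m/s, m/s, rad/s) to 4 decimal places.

k = lx + ly = 0.18 + 0.08 = 0.2600
ω₁+ω₂+ω₃+ω₄ = -6.0000  →  vx = (0.06/4)·-6.0000 = -0.0900
−ω₁+ω₂+ω₃−ω₄ = -11.0000  →  vy = (0.06/4)·-11.0000 = -0.1650
−ω₁+ω₂−ω₃+ω₄ = 6.0000  →  ωz = (0.06/1.0400)·6.0000 = 0.3462

(-0.0900, -0.1650, 0.3462)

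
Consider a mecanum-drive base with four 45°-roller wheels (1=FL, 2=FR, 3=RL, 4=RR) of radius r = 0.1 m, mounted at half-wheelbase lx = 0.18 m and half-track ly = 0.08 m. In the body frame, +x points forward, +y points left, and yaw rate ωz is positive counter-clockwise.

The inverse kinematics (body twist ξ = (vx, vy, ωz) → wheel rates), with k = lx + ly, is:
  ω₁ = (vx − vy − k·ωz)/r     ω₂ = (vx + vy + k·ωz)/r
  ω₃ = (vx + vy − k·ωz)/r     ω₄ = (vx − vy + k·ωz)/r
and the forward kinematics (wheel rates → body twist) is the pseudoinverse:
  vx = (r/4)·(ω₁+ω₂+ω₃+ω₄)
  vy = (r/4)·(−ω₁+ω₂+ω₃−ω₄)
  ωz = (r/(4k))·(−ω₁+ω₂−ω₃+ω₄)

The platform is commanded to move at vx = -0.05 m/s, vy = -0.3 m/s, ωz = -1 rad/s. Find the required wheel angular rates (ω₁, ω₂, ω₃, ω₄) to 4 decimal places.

(5.1000, -6.1000, -0.9000, -0.1000)

k = lx + ly = 0.18 + 0.08 = 0.2600;  k·ωz = 0.2600·-1 = -0.2600
ω₁ (FL) = (vx − vy − k·ωz)/r = 0.5100/0.1 = 5.1000
ω₂ (FR) = (vx + vy + k·ωz)/r = -0.6100/0.1 = -6.1000
ω₃ (RL) = (vx + vy − k·ωz)/r = -0.0900/0.1 = -0.9000
ω₄ (RR) = (vx − vy + k·ωz)/r = -0.0100/0.1 = -0.1000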